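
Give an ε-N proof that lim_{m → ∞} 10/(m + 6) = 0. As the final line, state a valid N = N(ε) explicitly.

N = 10/ε

Let ε > 0. For m ≥ 1, |10/(m + 6) − 0| = 10/(m + 6) ≤ 10/m.
We need 10/m < ε, i.e. m > 10/ε.
Take N = 10/ε. If m > N then |10/(m + 6)| ≤ 10/m < ε.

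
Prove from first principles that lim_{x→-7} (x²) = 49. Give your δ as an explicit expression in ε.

δ = min(1, ε/15)

Suppose ε > 0. We seek δ > 0 with 0 < |x + 7| < δ ⇒ |x² − 49| < ε.
Factor: x² − 49 = (x + 7)(x - 7), so |x² − 49| = |x + 7|·|x - 7|.
Impose δ ≤ 1 so that |x| < 8; then |x - 7| ≤ 15.
Hence |x² − 49| ≤ 15|x + 7|, which is < ε once |x + 7| < ε/15.
Take δ = min(1, ε/15). If 0 < |x + 7| < δ then both bounds hold and |x² − 49| ≤ 15|x + 7| < 15·(ε/15) = ε.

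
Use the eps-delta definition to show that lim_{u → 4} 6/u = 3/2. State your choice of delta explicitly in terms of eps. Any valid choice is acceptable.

Let eps > 0 be given. We seek delta > 0 such that 0 < |u − 4| < delta implies |6/u − (3/2)| < eps.
|6/u − (3/2)| = 6·|4 − u|/(4·|u|) = 6|u − 4|/(4|u|).
Restrict delta ≤ 2. Then |u − 4| < 2 gives |u| > 2, so 4|u| > 8.
Then |6/u − (3/2)| < 6|u − 4|/8, which is < eps when |u − 4| < (4/3)eps.
Take delta = min(2, (4/3)eps). Then 0 < |u − 4| < delta gives both |u − 4| < 2 and |u − 4| < (4/3)eps, so |6/u − (3/2)| < eps.

delta = min(2, (4/3)eps)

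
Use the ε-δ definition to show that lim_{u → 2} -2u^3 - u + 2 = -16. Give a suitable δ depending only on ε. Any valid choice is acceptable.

δ = min(1, ε/39)

Suppose ε > 0. We want δ > 0 such that 0 < |u − 2| < δ implies |(-2u^3 - u + 2) + 16| < ε.
(-2u^3 - u + 2) + 16 = -2u^3 - u + 18 = (u − 2)(-2u^2 - 4u - 9).
So |(-2u^3 - u + 2) + 16| = |u − 2|·|-2u^2 - 4u - 9|.
Require δ ≤ 1. Then |u − 2| < 1 gives |u| < 3, and by the triangle inequality |-2u^2 - 4u - 9| ≤ 2·3^2 + 4·3 + 9 = 39.
Hence |(-2u^3 - u + 2) + 16| ≤ 39|u − 2| < ε provided |u − 2| < ε/39.
Choosing δ = min(1, ε/39) ensures both conditions, hence |(-2u^3 - u + 2) + 16| < ε.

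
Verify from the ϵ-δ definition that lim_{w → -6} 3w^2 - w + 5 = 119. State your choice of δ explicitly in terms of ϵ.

Fix ϵ > 0. We want δ > 0 such that 0 < |w + 6| < δ implies |(3w^2 - w + 5) − 119| < ϵ.
(3w^2 - w + 5) − 119 = 3w^2 - w - 114 = (w + 6)(3w - 19).
So |(3w^2 - w + 5) − 119| = |w + 6|·|3w - 19|.
Require δ ≤ 2. Then |w + 6| < 2 gives |w| < 8, and by the triangle inequality |3w - 19| ≤ 3·8 + 19 = 43.
Hence |(3w^2 - w + 5) − 119| ≤ 43|w + 6| < ϵ provided |w + 6| < ϵ/43.
Choosing δ = min(2, ϵ/43) ensures both conditions, hence |(3w^2 - w + 5) − 119| < ϵ.

δ = min(2, ϵ/43)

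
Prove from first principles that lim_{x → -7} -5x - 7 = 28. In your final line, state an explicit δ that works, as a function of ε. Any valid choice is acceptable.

Suppose ε > 0. We need δ > 0 so that 0 < |x + 7| < δ implies |(-5x - 7) − 28| < ε.
Since (-5x - 7) − 28 = -5(x + 7), we have |(-5x - 7) − 28| = 5|x + 7|.
Thus it suffices that |x + 7| < ε/5.
Take δ = ε/5. If 0 < |x + 7| < δ then |(-5x - 7) − 28| = 5|x + 7| < 5·(ε/5) = ε.

δ = ε/5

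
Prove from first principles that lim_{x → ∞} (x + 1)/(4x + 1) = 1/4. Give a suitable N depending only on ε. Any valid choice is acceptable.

N = (3/16)/ε

Fix ε > 0. We seek N > 0 such that x > N implies |(x + 1)/(4x + 1) − (1/4)| < ε.
(x + 1)/(4x + 1) − (1/4) = (4(x + 1) − (4x + 1)) / (4(4x + 1)) = 3/(4(4x + 1)).
For x > 0 we have 4x + 1 > 4x, so |(x + 1)/(4x + 1) − (1/4)| = 3/(4(4x + 1)) < 3/(4·4x) = (3/16)/x.
Thus |(x + 1)/(4x + 1) − (1/4)| < ε whenever x > (3/16)/ε.
Take N = (3/16)/ε. If x > N then |(x + 1)/(4x + 1) − (1/4)| < (3/16)/x < ε.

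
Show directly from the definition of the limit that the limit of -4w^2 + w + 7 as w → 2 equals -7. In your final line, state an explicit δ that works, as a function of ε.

Let ε > 0. We want δ > 0 such that 0 < |w − 2| < δ implies |(-4w^2 + w + 7) + 7| < ε.
(-4w^2 + w + 7) + 7 = -4w^2 + w + 14 = (w − 2)(-4w - 7).
So |(-4w^2 + w + 7) + 7| = |w − 2|·|-4w - 7|.
Assume first that |w − 2| < 2, so |w| < 4. Then |-4w - 7| ≤ 4·4 + 7 = 23.
Hence |(-4w^2 + w + 7) + 7| ≤ 23|w − 2| < ε provided |w − 2| < ε/23.
Choosing δ = min(2, ε/23) ensures both conditions, hence |(-4w^2 + w + 7) + 7| < ε.

δ = min(2, ε/23)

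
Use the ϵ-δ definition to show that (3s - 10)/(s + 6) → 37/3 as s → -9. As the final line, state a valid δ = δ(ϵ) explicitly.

δ = min(3/2, (9/56)ϵ)

Let ϵ > 0 be given. We want δ > 0 with 0 < |s + 9| < δ ⇒ |(3s - 10)/(s + 6) − (37/3)| < ϵ.
Combining over a common denominator, (3s - 10)/(s + 6) − (37/3) = [(3s - 10)·(-3) − (-37)·(s + 6)] / [(-3)·(s + 6)] = 28(s + 9) / ((-3)(s + 6)).
So |(3s - 10)/(s + 6) − (37/3)| = 28|s + 9| / (3·|s + 6|).
Require δ ≤ 3/2, so |s + 6| ≥ |-3| − |s + 9| > 3 − 3/2 = 3/2.
Hence |(3s - 10)/(s + 6) − (37/3)| < 28|s + 9|/(3·(3/2)) = (56/9)|s + 9|, which is < ϵ once |s + 9| < (9/56)ϵ.
Take δ = min(3/2, (9/56)ϵ). Then 0 < |s + 9| < δ forces both bounds, so |(3s - 10)/(s + 6) − (37/3)| < ϵ.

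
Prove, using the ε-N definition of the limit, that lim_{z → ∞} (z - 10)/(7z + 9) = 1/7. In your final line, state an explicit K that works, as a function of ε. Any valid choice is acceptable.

K = (79/49)/ε

Let ε > 0. We seek K > 0 such that z > K implies |(z - 10)/(7z + 9) − (1/7)| < ε.
(z - 10)/(7z + 9) − (1/7) = (7(z - 10) − (7z + 9)) / (7(7z + 9)) = -79/(7(7z + 9)).
For z > 0 we have 7z + 9 > 7z, so |(z - 10)/(7z + 9) − (1/7)| = 79/(7(7z + 9)) < 79/(7·7z) = (79/49)/z.
Thus |(z - 10)/(7z + 9) − (1/7)| < ε whenever z > (79/49)/ε.
Take K = (79/49)/ε. If z > K then |(z - 10)/(7z + 9) − (1/7)| < (79/49)/z < ε.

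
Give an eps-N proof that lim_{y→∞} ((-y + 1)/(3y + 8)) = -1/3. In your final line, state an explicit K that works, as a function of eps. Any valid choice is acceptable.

K = (11/9)/eps

Let eps > 0. We seek K > 0 such that y > K implies |(-y + 1)/(3y + 8) + 1/3| < eps.
(-y + 1)/(3y + 8) + 1/3 = (3(-y + 1) − (-1)(3y + 8)) / (3(3y + 8)) = 11/(3(3y + 8)).
For y > 0 we have 3y + 8 > 3y, so |(-y + 1)/(3y + 8) + 1/3| = 11/(3(3y + 8)) < 11/(3·3y) = (11/9)/y.
Thus |(-y + 1)/(3y + 8) + 1/3| < eps whenever y > (11/9)/eps.
Take K = (11/9)/eps. If y > K then |(-y + 1)/(3y + 8) + 1/3| < (11/9)/y < eps.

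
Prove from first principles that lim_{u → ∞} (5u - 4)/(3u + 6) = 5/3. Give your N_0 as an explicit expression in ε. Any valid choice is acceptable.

Suppose ε > 0. We seek N_0 > 0 such that u > N_0 implies |(5u - 4)/(3u + 6) − (5/3)| < ε.
(5u - 4)/(3u + 6) − (5/3) = (3(5u - 4) − 5(3u + 6)) / (3(3u + 6)) = -42/(3(3u + 6)).
For u > 0 we have 3u + 6 > 3u, so |(5u - 4)/(3u + 6) − (5/3)| = 42/(3(3u + 6)) < 42/(3·3u) = (14/3)/u.
Thus |(5u - 4)/(3u + 6) − (5/3)| < ε whenever u > (14/3)/ε.
Take N_0 = (14/3)/ε. If u > N_0 then |(5u - 4)/(3u + 6) − (5/3)| < (14/3)/u < ε.

N_0 = (14/3)/ε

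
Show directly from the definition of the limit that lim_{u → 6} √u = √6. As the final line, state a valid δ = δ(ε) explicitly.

Let ε > 0. We want δ > 0 such that 0 < |u − 6| < δ implies |√u − √6| < ε.
Multiplying by the conjugate, |√u − √6| = |u − 6|/(√u + √6).
Restrict δ ≤ 6 so that |u − 6| < 6 forces u > 0, and then √u + √6 > √6.
Hence |√u − √6| < |u − 6|/√6, which is < ε once |u − 6| < √6·ε.
Take δ = min(6, √6·ε). If 0 < |u − 6| < δ then u > 0 and |√u − √6| < |u − 6|/√6 < ε.

δ = min(6, √6·ε)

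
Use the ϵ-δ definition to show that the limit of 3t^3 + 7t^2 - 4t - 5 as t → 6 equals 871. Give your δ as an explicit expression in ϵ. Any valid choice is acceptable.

δ = min(1, ϵ/468)

Let ϵ > 0. We want δ > 0 such that 0 < |t − 6| < δ implies |(3t^3 + 7t^2 - 4t - 5) − 871| < ϵ.
(3t^3 + 7t^2 - 4t - 5) − 871 = 3t^3 + 7t^2 - 4t - 876 = (t − 6)(3t^2 + 25t + 146).
So |(3t^3 + 7t^2 - 4t - 5) − 871| = |t − 6|·|3t^2 + 25t + 146|.
Require δ ≤ 1. Then |t − 6| < 1 gives |t| < 7, and by the triangle inequality |3t^2 + 25t + 146| ≤ 3·7^2 + 25·7 + 146 = 468.
Hence |(3t^3 + 7t^2 - 4t - 5) − 871| ≤ 468|t − 6| < ϵ provided |t − 6| < ϵ/468.
Take δ = min(1, ϵ/468). Then 0 < |t − 6| < δ gives both |t − 6| < 1 and |t − 6| < ϵ/468, so |(3t^3 + 7t^2 - 4t - 5) − 871| < ϵ.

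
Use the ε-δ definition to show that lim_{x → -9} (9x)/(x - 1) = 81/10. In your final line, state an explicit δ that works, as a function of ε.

δ = min(5, (50/9)ε)

Fix ε > 0. We want δ > 0 with 0 < |x + 9| < δ ⇒ |(9x)/(x - 1) − (81/10)| < ε.
Combining over a common denominator, (9x)/(x - 1) − (81/10) = [(9x)·(-10) − (-81)·(x - 1)] / [(-10)·(x - 1)] = -9(x + 9) / ((-10)(x - 1)).
So |(9x)/(x - 1) − (81/10)| = 9|x + 9| / (10·|x − 1|).
Require δ ≤ 5, so |x − 1| ≥ |-10| − |x + 9| > 10 − 5 = 5.
Hence |(9x)/(x - 1) − (81/10)| < 9|x + 9|/(10·5) = (9/50)|x + 9|, which is < ε once |x + 9| < (50/9)ε.
Take δ = min(5, (50/9)ε). Then 0 < |x + 9| < δ forces both bounds, so |(9x)/(x - 1) − (81/10)| < ε.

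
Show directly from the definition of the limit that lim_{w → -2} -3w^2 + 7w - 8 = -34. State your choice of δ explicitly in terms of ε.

Fix ε > 0. We want δ > 0 such that 0 < |w + 2| < δ implies |(-3w^2 + 7w - 8) + 34| < ε.
(-3w^2 + 7w - 8) + 34 = -3w^2 + 7w + 26 = (w + 2)(-3w + 13).
So |(-3w^2 + 7w - 8) + 34| = |w + 2|·|-3w + 13|.
Assume first that |w + 2| < 1, so |w| < 3. Then |-3w + 13| ≤ 3·3 + 13 = 22.
Hence |(-3w^2 + 7w - 8) + 34| ≤ 22|w + 2| < ε provided |w + 2| < ε/22.
Choosing δ = min(1, ε/22) ensures both conditions, hence |(-3w^2 + 7w - 8) + 34| < ε.

δ = min(1, ε/22)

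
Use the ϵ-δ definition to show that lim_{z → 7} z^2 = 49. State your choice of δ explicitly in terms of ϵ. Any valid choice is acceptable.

Let ϵ > 0 be given. We seek δ > 0 with 0 < |z − 7| < δ ⇒ |z^2 − 49| < ϵ.
Factor: z^2 − 49 = (z − 7)(z + 7), so |z^2 − 49| = |z − 7|·|z + 7|.
Impose δ ≤ 2 so that |z| < 9; then |z + 7| ≤ 16.
Hence |z^2 − 49| ≤ 16|z − 7|, which is < ϵ once |z − 7| < ϵ/16.
Take δ = min(2, ϵ/16). If 0 < |z − 7| < δ then both bounds hold and |z^2 − 49| ≤ 16|z − 7| < 16·(ϵ/16) = ϵ.

δ = min(2, ϵ/16)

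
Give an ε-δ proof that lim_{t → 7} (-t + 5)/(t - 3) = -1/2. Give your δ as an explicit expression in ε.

Let ε > 0. We want δ > 0 with 0 < |t − 7| < δ ⇒ |(-t + 5)/(t - 3) + 1/2| < ε.
Combining over a common denominator, (-t + 5)/(t - 3) + 1/2 = [(-t + 5)·4 − (-2)·(t - 3)] / [4·(t - 3)] = -2(t − 7) / (4(t - 3)).
So |(-t + 5)/(t - 3) + 1/2| = 2|t − 7| / (4·|t − 3|).
Restrict δ ≤ 2. Then |t − 7| < 2 gives |t − 3| = |(t − 7) + 4| ≥ 4 − 2 = 2.
Hence |(-t + 5)/(t - 3) + 1/2| < 2|t − 7|/(4·2) = (1/4)|t − 7|, which is < ε once |t − 7| < 4ε.
Take δ = min(2, 4ε). Then 0 < |t − 7| < δ forces both bounds, so |(-t + 5)/(t - 3) + 1/2| < ε.

δ = min(2, 4ε)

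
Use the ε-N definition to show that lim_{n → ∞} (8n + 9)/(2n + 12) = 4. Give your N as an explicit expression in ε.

Suppose ε > 0. For n ≥ 1, |(8n + 9)/(2n + 12) − 4| = |-78|/(2(2n + 12)) = 78/(2(2n + 12)).
Since 2n + 12 ≥ 2n for n ≥ 1, this is ≤ 78/(2·2n) = (39/2)/n.
So |(8n + 9)/(2n + 12) − 4| < ε whenever n > (39/2)/ε.
Take N = (39/2)/ε. If n > N then |(8n + 9)/(2n + 12) − 4| ≤ (39/2)/n < ε.

N = (39/2)/ε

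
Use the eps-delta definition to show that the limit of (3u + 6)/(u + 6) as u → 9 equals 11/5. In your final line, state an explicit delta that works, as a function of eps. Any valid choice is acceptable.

Suppose eps > 0. We want delta > 0 with 0 < |u − 9| < delta ⇒ |(3u + 6)/(u + 6) − (11/5)| < eps.
Combining over a common denominator, (3u + 6)/(u + 6) − (11/5) = [(3u + 6)·15 − 33·(u + 6)] / [15·(u + 6)] = 12(u − 9) / (15(u + 6)).
So |(3u + 6)/(u + 6) − (11/5)| = 12|u − 9| / (15·|u + 6|).
Restrict delta ≤ 15/2. Then |u − 9| < 15/2 gives |u + 6| = |(u − 9) + 15| ≥ 15 − 15/2 = 15/2.
Hence |(3u + 6)/(u + 6) − (11/5)| < 12|u − 9|/(15·(15/2)) = (8/75)|u − 9|, which is < eps once |u − 9| < (75/8)eps.
Take delta = min(15/2, (75/8)eps). Then 0 < |u − 9| < delta forces both bounds, so |(3u + 6)/(u + 6) − (11/5)| < eps.

delta = min(15/2, (75/8)eps)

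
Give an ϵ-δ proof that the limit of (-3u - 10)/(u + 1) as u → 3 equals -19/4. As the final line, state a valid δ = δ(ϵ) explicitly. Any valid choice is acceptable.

δ = min(2, (8/7)ϵ)

Let ϵ > 0. We want δ > 0 with 0 < |u − 3| < δ ⇒ |(-3u - 10)/(u + 1) + 19/4| < ϵ.
Combining over a common denominator, (-3u - 10)/(u + 1) + 19/4 = [(-3u - 10)·4 − (-19)·(u + 1)] / [4·(u + 1)] = 7(u − 3) / (4(u + 1)).
So |(-3u - 10)/(u + 1) + 19/4| = 7|u − 3| / (4·|u + 1|).
Require δ ≤ 2, so |u + 1| ≥ |4| − |u − 3| > 4 − 2 = 2.
Hence |(-3u - 10)/(u + 1) + 19/4| < 7|u − 3|/(4·2) = (7/8)|u − 3|, which is < ϵ once |u − 3| < (8/7)ϵ.
Take δ = min(2, (8/7)ϵ). Then 0 < |u − 3| < δ forces both bounds, so |(-3u - 10)/(u + 1) + 19/4| < ϵ.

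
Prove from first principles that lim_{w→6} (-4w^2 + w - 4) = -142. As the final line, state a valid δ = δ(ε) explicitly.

Let ε > 0 be given. We want δ > 0 such that 0 < |w − 6| < δ implies |(-4w^2 + w - 4) + 142| < ε.
(-4w^2 + w - 4) + 142 = -4w^2 + w + 138 = (w − 6)(-4w - 23).
So |(-4w^2 + w - 4) + 142| = |w − 6|·|-4w - 23|.
Assume first that |w − 6| < 2, so |w| < 8. Then |-4w - 23| ≤ 4·8 + 23 = 55.
Hence |(-4w^2 + w - 4) + 142| ≤ 55|w − 6| < ε provided |w − 6| < ε/55.
Take δ = min(2, ε/55). Then 0 < |w − 6| < δ gives both |w − 6| < 2 and |w − 6| < ε/55, so |(-4w^2 + w - 4) + 142| < ε.

δ = min(2, ε/55)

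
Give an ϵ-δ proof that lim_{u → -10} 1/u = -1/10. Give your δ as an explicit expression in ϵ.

Suppose ϵ > 0. We seek δ > 0 such that 0 < |u + 10| < δ implies |1/u + 1/10| < ϵ.
|1/u + 1/10| = |-10 − u|/(10·|u|) = |u + 10|/(10|u|).
Restrict δ ≤ 5. Then |u + 10| < 5 gives |u| > 5, so 10|u| > 50.
Then |1/u + 1/10| < |u + 10|/50, which is < ϵ when |u + 10| < 50ϵ.
Take δ = min(5, 50ϵ). Then 0 < |u + 10| < δ gives both |u + 10| < 5 and |u + 10| < 50ϵ, so |1/u + 1/10| < ϵ.

δ = min(5, 50ϵ)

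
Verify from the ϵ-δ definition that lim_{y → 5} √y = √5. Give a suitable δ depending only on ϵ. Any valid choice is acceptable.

δ = min(5, √5·ϵ)

Let ϵ > 0. We want δ > 0 such that 0 < |y − 5| < δ implies |√y − √5| < ϵ.
Rationalise: √y − √5 = (y − 5)/(√y + √5), so |√y − √5| = |y − 5|/(√y + √5).
Restrict δ ≤ 5 so that |y − 5| < 5 forces y > 0, and then √y + √5 > √5.
Hence |√y − √5| < |y − 5|/√5, which is < ϵ once |y − 5| < √5·ϵ.
Take δ = min(5, √5·ϵ). If 0 < |y − 5| < δ then y > 0 and |√y − √5| < |y − 5|/√5 < ϵ.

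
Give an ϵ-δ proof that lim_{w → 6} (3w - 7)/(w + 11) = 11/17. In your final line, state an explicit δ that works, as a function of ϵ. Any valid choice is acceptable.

δ = min(17/2, (289/80)ϵ)

Fix ϵ > 0. We want δ > 0 with 0 < |w − 6| < δ ⇒ |(3w - 7)/(w + 11) − (11/17)| < ϵ.
Combining over a common denominator, (3w - 7)/(w + 11) − (11/17) = [(3w - 7)·17 − 11·(w + 11)] / [17·(w + 11)] = 40(w − 6) / (17(w + 11)).
So |(3w - 7)/(w + 11) − (11/17)| = 40|w − 6| / (17·|w + 11|).
Restrict δ ≤ 17/2. Then |w − 6| < 17/2 gives |w + 11| = |(w − 6) + 17| ≥ 17 − 17/2 = 17/2.
Hence |(3w - 7)/(w + 11) − (11/17)| < 40|w − 6|/(17·(17/2)) = (80/289)|w − 6|, which is < ϵ once |w − 6| < (289/80)ϵ.
Take δ = min(17/2, (289/80)ϵ). Then 0 < |w − 6| < δ forces both bounds, so |(3w - 7)/(w + 11) − (11/17)| < ϵ.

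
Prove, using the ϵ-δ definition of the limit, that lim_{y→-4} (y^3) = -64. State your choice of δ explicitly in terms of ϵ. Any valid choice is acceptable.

δ = min(1, ϵ/61)

Fix ϵ > 0. We seek δ > 0 with 0 < |y + 4| < δ ⇒ |y^3 + 64| < ϵ.
Factor: y^3 + 64 = (y + 4)(y^2 - 4y + 16), so |y^3 + 64| = |y + 4|·|y^2 - 4y + 16|.
Restrict δ ≤ 1. Then |y + 4| < 1 gives |y| < 5, so by the triangle inequality |y^2 - 4y + 16| ≤ 5^2 + 4·5 + 16 = 61.
Hence |y^3 + 64| ≤ 61|y + 4|, which is < ϵ once |y + 4| < ϵ/61.
Take δ = min(1, ϵ/61). If 0 < |y + 4| < δ then both bounds hold and |y^3 + 64| ≤ 61|y + 4| < 61·(ϵ/61) = ϵ.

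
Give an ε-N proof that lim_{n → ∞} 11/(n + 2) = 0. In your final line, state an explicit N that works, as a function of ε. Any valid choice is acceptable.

Fix ε > 0. For n ≥ 1, |11/(n + 2) − 0| = 11/(n + 2) ≤ 11/n.
We need 11/n < ε, i.e. n > 11/ε.
Take N = 11/ε. If n > N then |11/(n + 2)| ≤ 11/n < ε.

N = 11/ε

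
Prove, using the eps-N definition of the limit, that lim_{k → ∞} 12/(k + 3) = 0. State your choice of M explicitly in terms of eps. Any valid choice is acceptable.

M = 12/eps

Let eps > 0 be given. For k ≥ 1, |12/(k + 3) − 0| = 12/(k + 3) ≤ 12/k.
We need 12/k < eps, i.e. k > 12/eps.
Take M = 12/eps. If k > M then |12/(k + 3)| ≤ 12/k < eps.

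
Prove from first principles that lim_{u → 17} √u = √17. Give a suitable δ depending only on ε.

Fix ε > 0. We want δ > 0 such that 0 < |u − 17| < δ implies |√u − √17| < ε.
Rationalise: √u − √17 = (u − 17)/(√u + √17), so |√u − √17| = |u − 17|/(√u + √17).
Restrict δ ≤ 17 so that |u − 17| < 17 forces u > 0, and then √u + √17 > √17.
Hence |√u − √17| < |u − 17|/√17, which is < ε once |u − 17| < √17·ε.
Take δ = min(17, √17·ε). If 0 < |u − 17| < δ then u > 0 and |√u − √17| < |u − 17|/√17 < ε.

δ = min(17, √17·ε)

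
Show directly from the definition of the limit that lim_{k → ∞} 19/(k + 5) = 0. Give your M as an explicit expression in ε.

M = 19/ε

Let ε > 0. For k ≥ 1, |19/(k + 5) − 0| = 19/(k + 5) ≤ 19/k.
We need 19/k < ε, i.e. k > 19/ε.
Take M = 19/ε. If k > M then |19/(k + 5)| ≤ 19/k < ε.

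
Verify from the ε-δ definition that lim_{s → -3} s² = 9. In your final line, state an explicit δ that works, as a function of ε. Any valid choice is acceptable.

δ = min(2, ε/8)

Let ε > 0 be given. We seek δ > 0 with 0 < |s + 3| < δ ⇒ |s² − 9| < ε.
Factor: s² − 9 = (s + 3)(s - 3), so |s² − 9| = |s + 3|·|s - 3|.
Impose δ ≤ 2 so that |s| < 5; then |s - 3| ≤ 8.
Hence |s² − 9| ≤ 8|s + 3|, which is < ε once |s + 3| < ε/8.
Take δ = min(2, ε/8). If 0 < |s + 3| < δ then both bounds hold and |s² − 9| ≤ 8|s + 3| < 8·(ε/8) = ε.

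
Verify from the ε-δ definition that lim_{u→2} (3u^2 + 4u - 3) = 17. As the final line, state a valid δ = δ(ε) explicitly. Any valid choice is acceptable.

δ = min(1, ε/19)

Suppose ε > 0. We want δ > 0 such that 0 < |u − 2| < δ implies |(3u^2 + 4u - 3) − 17| < ε.
(3u^2 + 4u - 3) − 17 = 3u^2 + 4u - 20 = (u − 2)(3u + 10).
So |(3u^2 + 4u - 3) − 17| = |u − 2|·|3u + 10|.
Assume first that |u − 2| < 1, so |u| < 3. Then |3u + 10| ≤ 3·3 + 10 = 19.
Hence |(3u^2 + 4u - 3) − 17| ≤ 19|u − 2| < ε provided |u − 2| < ε/19.
Choosing δ = min(1, ε/19) ensures both conditions, hence |(3u^2 + 4u - 3) − 17| < ε.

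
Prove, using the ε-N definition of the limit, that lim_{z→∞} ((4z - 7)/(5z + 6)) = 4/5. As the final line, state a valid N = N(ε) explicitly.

N = (59/25)/ε

Let ε > 0. We seek N > 0 such that z > N implies |(4z - 7)/(5z + 6) − (4/5)| < ε.
(4z - 7)/(5z + 6) − (4/5) = (5(4z - 7) − 4(5z + 6)) / (5(5z + 6)) = -59/(5(5z + 6)).
For z > 0 we have 5z + 6 > 5z, so |(4z - 7)/(5z + 6) − (4/5)| = 59/(5(5z + 6)) < 59/(5·5z) = (59/25)/z.
Thus |(4z - 7)/(5z + 6) − (4/5)| < ε whenever z > (59/25)/ε.
Take N = (59/25)/ε. If z > N then |(4z - 7)/(5z + 6) − (4/5)| < (59/25)/z < ε.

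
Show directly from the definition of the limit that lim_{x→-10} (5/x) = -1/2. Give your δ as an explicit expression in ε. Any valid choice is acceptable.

δ = min(5, 10ε)

Let ε > 0 be given. We seek δ > 0 such that 0 < |x + 10| < δ implies |5/x + 1/2| < ε.
|5/x + 1/2| = 5·|-10 − x|/(10·|x|) = 5|x + 10|/(10|x|).
Restrict δ ≤ 5. Then |x + 10| < 5 gives |x| > 5, so 10|x| > 50.
Then |5/x + 1/2| < 5|x + 10|/50, which is < ε when |x + 10| < 10ε.
Take δ = min(5, 10ε). Then 0 < |x + 10| < δ gives both |x + 10| < 5 and |x + 10| < 10ε, so |5/x + 1/2| < ε.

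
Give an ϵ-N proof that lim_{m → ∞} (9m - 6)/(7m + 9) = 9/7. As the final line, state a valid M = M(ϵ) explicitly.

M = (123/49)/ϵ

Suppose ϵ > 0. For m ≥ 1, |(9m - 6)/(7m + 9) − (9/7)| = |-123|/(7(7m + 9)) = 123/(7(7m + 9)).
Since 7m + 9 ≥ 7m for m ≥ 1, this is ≤ 123/(7·7m) = (123/49)/m.
So |(9m - 6)/(7m + 9) − (9/7)| < ϵ whenever m > (123/49)/ϵ.
Take M = (123/49)/ϵ. If m > M then |(9m - 6)/(7m + 9) − (9/7)| ≤ (123/49)/m < ϵ.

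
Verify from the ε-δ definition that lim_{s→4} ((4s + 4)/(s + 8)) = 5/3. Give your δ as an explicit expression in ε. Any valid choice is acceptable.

Suppose ε > 0. We want δ > 0 with 0 < |s − 4| < δ ⇒ |(4s + 4)/(s + 8) − (5/3)| < ε.
Combining over a common denominator, (4s + 4)/(s + 8) − (5/3) = [(4s + 4)·12 − 20·(s + 8)] / [12·(s + 8)] = 28(s − 4) / (12(s + 8)).
So |(4s + 4)/(s + 8) − (5/3)| = 28|s − 4| / (12·|s + 8|).
Restrict δ ≤ 6. Then |s − 4| < 6 gives |s + 8| = |(s − 4) + 12| ≥ 12 − 6 = 6.
Hence |(4s + 4)/(s + 8) − (5/3)| < 28|s − 4|/(12·6) = (7/18)|s − 4|, which is < ε once |s − 4| < (18/7)ε.
Take δ = min(6, (18/7)ε). Then 0 < |s − 4| < δ forces both bounds, so |(4s + 4)/(s + 8) − (5/3)| < ε.

δ = min(6, (18/7)ε)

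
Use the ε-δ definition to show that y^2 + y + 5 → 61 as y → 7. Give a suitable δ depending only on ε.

δ = min(1, ε/16)

Fix ε > 0. We want δ > 0 such that 0 < |y − 7| < δ implies |(y^2 + y + 5) − 61| < ε.
(y^2 + y + 5) − 61 = y^2 + y - 56 = (y − 7)(y + 8).
So |(y^2 + y + 5) − 61| = |y − 7|·|y + 8|.
Require δ ≤ 1. Then |y − 7| < 1 gives |y| < 8, and by the triangle inequality |y + 8| ≤ 8 + 8 = 16.
Hence |(y^2 + y + 5) − 61| ≤ 16|y − 7| < ε provided |y − 7| < ε/16.
Choosing δ = min(1, ε/16) ensures both conditions, hence |(y^2 + y + 5) − 61| < ε.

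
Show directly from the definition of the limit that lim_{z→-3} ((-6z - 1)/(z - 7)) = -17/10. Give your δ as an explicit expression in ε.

δ = min(5, (50/43)ε)

Let ε > 0. We want δ > 0 with 0 < |z + 3| < δ ⇒ |(-6z - 1)/(z - 7) + 17/10| < ε.
Combining over a common denominator, (-6z - 1)/(z - 7) + 17/10 = [(-6z - 1)·(-10) − 17·(z - 7)] / [(-10)·(z - 7)] = 43(z + 3) / ((-10)(z - 7)).
So |(-6z - 1)/(z - 7) + 17/10| = 43|z + 3| / (10·|z − 7|).
Restrict δ ≤ 5. Then |z + 3| < 5 gives |z − 7| = |(z + 3) + (-10)| ≥ 10 − 5 = 5.
Hence |(-6z - 1)/(z - 7) + 17/10| < 43|z + 3|/(10·5) = (43/50)|z + 3|, which is < ε once |z + 3| < (50/43)ε.
Take δ = min(5, (50/43)ε). Then 0 < |z + 3| < δ forces both bounds, so |(-6z - 1)/(z - 7) + 17/10| < ε.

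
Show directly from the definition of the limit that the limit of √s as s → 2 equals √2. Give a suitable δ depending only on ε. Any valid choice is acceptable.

Let ε > 0. We want δ > 0 such that 0 < |s − 2| < δ implies |√s − √2| < ε.
Multiplying by the conjugate, |√s − √2| = |s − 2|/(√s + √2).
Restrict δ ≤ 2 so that |s − 2| < 2 forces s > 0, and then √s + √2 > √2.
Hence |√s − √2| < |s − 2|/√2, which is < ε once |s − 2| < √2·ε.
Take δ = min(2, √2·ε). If 0 < |s − 2| < δ then s > 0 and |√s − √2| < |s − 2|/√2 < ε.

δ = min(2, √2·ε)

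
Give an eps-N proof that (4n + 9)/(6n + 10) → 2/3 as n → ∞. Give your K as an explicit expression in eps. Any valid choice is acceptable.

K = (7/18)/eps

Let eps > 0 be given. For n ≥ 1, |(4n + 9)/(6n + 10) − (2/3)| = |14|/(6(6n + 10)) = 14/(6(6n + 10)).
Since 6n + 10 ≥ 6n for n ≥ 1, this is ≤ 14/(6·6n) = (7/18)/n.
So |(4n + 9)/(6n + 10) − (2/3)| < eps whenever n > (7/18)/eps.
Take K = (7/18)/eps. If n > K then |(4n + 9)/(6n + 10) − (2/3)| ≤ (7/18)/n < eps.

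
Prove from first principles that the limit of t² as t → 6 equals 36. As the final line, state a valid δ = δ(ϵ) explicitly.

δ = min(2, ϵ/14)

Suppose ϵ > 0. We seek δ > 0 with 0 < |t − 6| < δ ⇒ |t² − 36| < ϵ.
Factor: t² − 36 = (t − 6)(t + 6), so |t² − 36| = |t − 6|·|t + 6|.
Restrict δ ≤ 2. Then |t − 6| < 2 gives |t| < 8, so by the triangle inequality |t + 6| ≤ 8 + 6 = 14.
Hence |t² − 36| ≤ 14|t − 6|, which is < ϵ once |t − 6| < ϵ/14.
Take δ = min(2, ϵ/14). If 0 < |t − 6| < δ then both bounds hold and |t² − 36| ≤ 14|t − 6| < 14·(ϵ/14) = ϵ.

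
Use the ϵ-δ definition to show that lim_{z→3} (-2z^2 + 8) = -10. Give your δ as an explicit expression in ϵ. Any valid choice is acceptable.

Suppose ϵ > 0. We want δ > 0 such that 0 < |z − 3| < δ implies |(-2z^2 + 8) + 10| < ϵ.
(-2z^2 + 8) + 10 = -2z^2 + 18 = (z − 3)(-2z - 6).
So |(-2z^2 + 8) + 10| = |z − 3|·|-2z - 6|.
Require δ ≤ 1. Then |z − 3| < 1 gives |z| < 4, and by the triangle inequality |-2z - 6| ≤ 2·4 + 6 = 14.
Hence |(-2z^2 + 8) + 10| ≤ 14|z − 3| < ϵ provided |z − 3| < ϵ/14.
Choosing δ = min(1, ϵ/14) ensures both conditions, hence |(-2z^2 + 8) + 10| < ϵ.

δ = min(1, ϵ/14)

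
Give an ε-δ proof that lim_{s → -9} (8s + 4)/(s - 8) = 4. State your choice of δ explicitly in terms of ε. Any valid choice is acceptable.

Fix ε > 0. We want δ > 0 with 0 < |s + 9| < δ ⇒ |(8s + 4)/(s - 8) − 4| < ε.
Combining over a common denominator, (8s + 4)/(s - 8) − 4 = [(8s + 4)·(-17) − (-68)·(s - 8)] / [(-17)·(s - 8)] = -68(s + 9) / ((-17)(s - 8)).
So |(8s + 4)/(s - 8) − 4| = 68|s + 9| / (17·|s − 8|).
Restrict δ ≤ 17/2. Then |s + 9| < 17/2 gives |s − 8| = |(s + 9) + (-17)| ≥ 17 − 17/2 = 17/2.
Hence |(8s + 4)/(s - 8) − 4| < 68|s + 9|/(17·(17/2)) = (8/17)|s + 9|, which is < ε once |s + 9| < (17/8)ε.
Take δ = min(17/2, (17/8)ε). Then 0 < |s + 9| < δ forces both bounds, so |(8s + 4)/(s - 8) − 4| < ε.

δ = min(17/2, (17/8)ε)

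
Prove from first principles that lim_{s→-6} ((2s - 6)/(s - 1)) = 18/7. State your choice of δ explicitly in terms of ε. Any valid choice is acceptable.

δ = min(7/2, (49/8)ε)

Let ε > 0. We want δ > 0 with 0 < |s + 6| < δ ⇒ |(2s - 6)/(s - 1) − (18/7)| < ε.
Combining over a common denominator, (2s - 6)/(s - 1) − (18/7) = [(2s - 6)·(-7) − (-18)·(s - 1)] / [(-7)·(s - 1)] = 4(s + 6) / ((-7)(s - 1)).
So |(2s - 6)/(s - 1) − (18/7)| = 4|s + 6| / (7·|s − 1|).
Restrict δ ≤ 7/2. Then |s + 6| < 7/2 gives |s − 1| = |(s + 6) + (-7)| ≥ 7 − 7/2 = 7/2.
Hence |(2s - 6)/(s - 1) − (18/7)| < 4|s + 6|/(7·(7/2)) = (8/49)|s + 6|, which is < ε once |s + 6| < (49/8)ε.
Take δ = min(7/2, (49/8)ε). Then 0 < |s + 6| < δ forces both bounds, so |(2s - 6)/(s - 1) − (18/7)| < ε.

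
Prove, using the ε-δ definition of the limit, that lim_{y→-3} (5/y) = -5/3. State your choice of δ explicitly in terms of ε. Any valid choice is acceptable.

δ = min(3/2, (9/10)ε)

Suppose ε > 0. We seek δ > 0 such that 0 < |y + 3| < δ implies |5/y + 5/3| < ε.
|5/y + 5/3| = 5·|-3 − y|/(3·|y|) = 5|y + 3|/(3|y|).
Restrict δ ≤ 3/2. Then |y + 3| < 3/2 gives |y| > 3/2, so 3|y| > 9/2.
Then |5/y + 5/3| < 5|y + 3|/(9/2), which is < ε when |y + 3| < (9/10)ε.
Take δ = min(3/2, (9/10)ε). Then 0 < |y + 3| < δ gives both |y + 3| < 3/2 and |y + 3| < (9/10)ε, so |5/y + 5/3| < ε.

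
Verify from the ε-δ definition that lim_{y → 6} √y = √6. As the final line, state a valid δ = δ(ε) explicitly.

Let ε > 0. We want δ > 0 such that 0 < |y − 6| < δ implies |√y − √6| < ε.
Multiplying by the conjugate, |√y − √6| = |y − 6|/(√y + √6).
Restrict δ ≤ 6 so that |y − 6| < 6 forces y > 0, and then √y + √6 > √6.
Hence |√y − √6| < |y − 6|/√6, which is < ε once |y − 6| < √6·ε.
Take δ = min(6, √6·ε). If 0 < |y − 6| < δ then y > 0 and |√y − √6| < |y − 6|/√6 < ε.

δ = min(6, √6·ε)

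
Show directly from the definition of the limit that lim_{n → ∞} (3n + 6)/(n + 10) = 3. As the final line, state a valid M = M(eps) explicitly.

M = 24/eps

Suppose eps > 0. For n ≥ 1, |(3n + 6)/(n + 10) − 3| = |-24|/((n + 10)) = 24/((n + 10)).
Since n + 10 ≥ n for n ≥ 1, this is ≤ 24/(n) = 24/n.
So |(3n + 6)/(n + 10) − 3| < eps whenever n > 24/eps.
Take M = 24/eps. If n > M then |(3n + 6)/(n + 10) − 3| ≤ 24/n < eps.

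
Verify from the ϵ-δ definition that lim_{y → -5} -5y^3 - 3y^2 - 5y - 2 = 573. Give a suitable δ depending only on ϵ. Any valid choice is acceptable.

δ = min(2, ϵ/514)

Let ϵ > 0 be given. We want δ > 0 such that 0 < |y + 5| < δ implies |(-5y^3 - 3y^2 - 5y - 2) − 573| < ϵ.
(-5y^3 - 3y^2 - 5y - 2) − 573 = -5y^3 - 3y^2 - 5y - 575 = (y + 5)(-5y^2 + 22y - 115).
So |(-5y^3 - 3y^2 - 5y - 2) − 573| = |y + 5|·|-5y^2 + 22y - 115|.
Assume first that |y + 5| < 2, so |y| < 7. Then |-5y^2 + 22y - 115| ≤ 5·7^2 + 22·7 + 115 = 514.
Hence |(-5y^3 - 3y^2 - 5y - 2) − 573| ≤ 514|y + 5| < ϵ provided |y + 5| < ϵ/514.
Take δ = min(2, ϵ/514). Then 0 < |y + 5| < δ gives both |y + 5| < 2 and |y + 5| < ϵ/514, so |(-5y^3 - 3y^2 - 5y - 2) − 573| < ϵ.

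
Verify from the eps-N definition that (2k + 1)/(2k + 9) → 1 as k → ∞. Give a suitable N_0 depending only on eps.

Suppose eps > 0. For k ≥ 1, |(2k + 1)/(2k + 9) − 1| = |-16|/(2(2k + 9)) = 16/(2(2k + 9)).
Since 2k + 9 ≥ 2k for k ≥ 1, this is ≤ 16/(2·2k) = 4/k.
So |(2k + 1)/(2k + 9) − 1| < eps whenever k > 4/eps.
Take N_0 = 4/eps. If k > N_0 then |(2k + 1)/(2k + 9) − 1| ≤ 4/k < eps.

N_0 = 4/eps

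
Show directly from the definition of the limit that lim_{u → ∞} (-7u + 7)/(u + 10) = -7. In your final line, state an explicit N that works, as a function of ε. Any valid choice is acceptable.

N = 77/ε

Suppose ε > 0. We seek N > 0 such that u > N implies |(-7u + 7)/(u + 10) + 7| < ε.
(-7u + 7)/(u + 10) + 7 = ((-7u + 7) − (-7)(u + 10)) / ((u + 10)) = 77/((u + 10)).
For u > 0 we have u + 10 > u, so |(-7u + 7)/(u + 10) + 7| = 77/((u + 10)) < 77/(u) = 77/u.
Thus |(-7u + 7)/(u + 10) + 7| < ε whenever u > 77/ε.
Take N = 77/ε. If u > N then |(-7u + 7)/(u + 10) + 7| < 77/u < ε.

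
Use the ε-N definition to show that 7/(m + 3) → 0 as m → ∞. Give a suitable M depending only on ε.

M = 7/ε

Let ε > 0. For m ≥ 1, |7/(m + 3) − 0| = 7/(m + 3) ≤ 7/m.
We need 7/m < ε, i.e. m > 7/ε.
Take M = 7/ε. If m > M then |7/(m + 3)| ≤ 7/m < ε.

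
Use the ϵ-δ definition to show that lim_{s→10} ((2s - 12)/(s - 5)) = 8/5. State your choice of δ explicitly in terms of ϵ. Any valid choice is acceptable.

Let ϵ > 0. We want δ > 0 with 0 < |s − 10| < δ ⇒ |(2s - 12)/(s - 5) − (8/5)| < ϵ.
Combining over a common denominator, (2s - 12)/(s - 5) − (8/5) = [(2s - 12)·5 − 8·(s - 5)] / [5·(s - 5)] = 2(s − 10) / (5(s - 5)).
So |(2s - 12)/(s - 5) − (8/5)| = 2|s − 10| / (5·|s − 5|).
Require δ ≤ 5/2, so |s − 5| ≥ |5| − |s − 10| > 5 − 5/2 = 5/2.
Hence |(2s - 12)/(s - 5) − (8/5)| < 2|s − 10|/(5·(5/2)) = (4/25)|s − 10|, which is < ϵ once |s − 10| < (25/4)ϵ.
Take δ = min(5/2, (25/4)ϵ). Then 0 < |s − 10| < δ forces both bounds, so |(2s - 12)/(s - 5) − (8/5)| < ϵ.

δ = min(5/2, (25/4)ϵ)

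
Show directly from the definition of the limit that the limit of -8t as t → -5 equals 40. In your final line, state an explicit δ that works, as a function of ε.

Let ε > 0 be given. We need δ > 0 so that 0 < |t + 5| < δ implies |(-8t) − 40| < ε.
|(-8t) − 40| = |-8t - 40| = 8|t + 5|.
Thus it suffices that |t + 5| < ε/8.
Take δ = ε/8. If 0 < |t + 5| < δ then |(-8t) − 40| = 8|t + 5| < 8·(ε/8) = ε.

δ = ε/8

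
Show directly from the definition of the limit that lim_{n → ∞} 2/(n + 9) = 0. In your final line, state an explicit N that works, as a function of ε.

N = 2/ε

Let ε > 0. For n ≥ 1, |2/(n + 9) − 0| = 2/(n + 9) ≤ 2/n.
We need 2/n < ε, i.e. n > 2/ε.
Take N = 2/ε. If n > N then |2/(n + 9)| ≤ 2/n < ε.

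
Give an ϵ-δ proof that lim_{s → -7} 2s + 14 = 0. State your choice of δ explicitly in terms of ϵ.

δ = ϵ/2

Fix ϵ > 0. We need δ > 0 so that 0 < |s + 7| < δ implies |(2s + 14)| < ϵ.
Since (2s + 14) = 2(s + 7), we have |(2s + 14)| = 2|s + 7|.
Thus it suffices that |s + 7| < ϵ/2.
Take δ = ϵ/2. If 0 < |s + 7| < δ then |(2s + 14)| = 2|s + 7| < 2·(ϵ/2) = ϵ.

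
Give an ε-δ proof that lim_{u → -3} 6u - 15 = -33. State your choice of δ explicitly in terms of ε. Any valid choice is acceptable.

δ = ε/6

Let ε > 0 be given. We need δ > 0 so that 0 < |u + 3| < δ implies |(6u - 15) + 33| < ε.
Since (6u - 15) + 33 = 6(u + 3), we have |(6u - 15) + 33| = 6|u + 3|.
So 6|u + 3| < ε exactly when |u + 3| < ε/6.
Take δ = ε/6. If 0 < |u + 3| < δ then |(6u - 15) + 33| = 6|u + 3| < 6·(ε/6) = ε.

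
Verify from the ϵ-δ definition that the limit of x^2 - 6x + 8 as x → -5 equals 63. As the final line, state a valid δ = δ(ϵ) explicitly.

Suppose ϵ > 0. We want δ > 0 such that 0 < |x + 5| < δ implies |(x^2 - 6x + 8) − 63| < ϵ.
(x^2 - 6x + 8) − 63 = x^2 - 6x - 55 = (x + 5)(x - 11).
So |(x^2 - 6x + 8) − 63| = |x + 5|·|x - 11|.
Require δ ≤ 1. Then |x + 5| < 1 gives |x| < 6, and by the triangle inequality |x - 11| ≤ 6 + 11 = 17.
Hence |(x^2 - 6x + 8) − 63| ≤ 17|x + 5| < ϵ provided |x + 5| < ϵ/17.
Choosing δ = min(1, ϵ/17) ensures both conditions, hence |(x^2 - 6x + 8) − 63| < ϵ.

δ = min(1, ϵ/17)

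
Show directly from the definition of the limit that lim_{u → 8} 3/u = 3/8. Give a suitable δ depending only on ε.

Suppose ε > 0. We seek δ > 0 such that 0 < |u − 8| < δ implies |3/u − (3/8)| < ε.
|3/u − (3/8)| = 3·|8 − u|/(8·|u|) = 3|u − 8|/(8|u|).
Restrict δ ≤ 4. Then |u − 8| < 4 gives |u| > 4, so 8|u| > 32.
Then |3/u − (3/8)| < 3|u − 8|/32, which is < ε when |u − 8| < (32/3)ε.
Take δ = min(4, (32/3)ε). Then 0 < |u − 8| < δ gives both |u − 8| < 4 and |u − 8| < (32/3)ε, so |3/u − (3/8)| < ε.

δ = min(4, (32/3)ε)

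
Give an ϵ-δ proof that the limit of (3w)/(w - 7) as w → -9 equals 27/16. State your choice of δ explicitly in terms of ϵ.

Fix ϵ > 0. We want δ > 0 with 0 < |w + 9| < δ ⇒ |(3w)/(w - 7) − (27/16)| < ϵ.
Combining over a common denominator, (3w)/(w - 7) − (27/16) = [(3w)·(-16) − (-27)·(w - 7)] / [(-16)·(w - 7)] = -21(w + 9) / ((-16)(w - 7)).
So |(3w)/(w - 7) − (27/16)| = 21|w + 9| / (16·|w − 7|).
Restrict δ ≤ 8. Then |w + 9| < 8 gives |w − 7| = |(w + 9) + (-16)| ≥ 16 − 8 = 8.
Hence |(3w)/(w - 7) − (27/16)| < 21|w + 9|/(16·8) = (21/128)|w + 9|, which is < ϵ once |w + 9| < (128/21)ϵ.
Take δ = min(8, (128/21)ϵ). Then 0 < |w + 9| < δ forces both bounds, so |(3w)/(w - 7) − (27/16)| < ϵ.

δ = min(8, (128/21)ϵ)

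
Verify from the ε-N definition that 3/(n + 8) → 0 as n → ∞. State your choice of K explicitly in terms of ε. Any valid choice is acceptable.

Fix ε > 0. For n ≥ 1, |3/(n + 8) − 0| = 3/(n + 8) ≤ 3/n.
We need 3/n < ε, i.e. n > 3/ε.
Take K = 3/ε. If n > K then |3/(n + 8)| ≤ 3/n < ε.

K = 3/ε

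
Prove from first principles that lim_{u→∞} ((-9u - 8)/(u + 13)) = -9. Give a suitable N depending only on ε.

Let ε > 0 be given. We seek N > 0 such that u > N implies |(-9u - 8)/(u + 13) + 9| < ε.
(-9u - 8)/(u + 13) + 9 = ((-9u - 8) − (-9)(u + 13)) / ((u + 13)) = 109/((u + 13)).
For u > 0 we have u + 13 > u, so |(-9u - 8)/(u + 13) + 9| = 109/((u + 13)) < 109/(u) = 109/u.
Thus |(-9u - 8)/(u + 13) + 9| < ε whenever u > 109/ε.
Take N = 109/ε. If u > N then |(-9u - 8)/(u + 13) + 9| < 109/u < ε.

N = 109/ε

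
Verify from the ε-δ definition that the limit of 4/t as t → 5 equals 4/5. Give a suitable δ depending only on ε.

Let ε > 0. We seek δ > 0 such that 0 < |t − 5| < δ implies |4/t − (4/5)| < ε.
|4/t − (4/5)| = 4·|5 − t|/(5·|t|) = 4|t − 5|/(5|t|).
Restrict δ ≤ 5/2. Then |t − 5| < 5/2 gives |t| > 5/2, so 5|t| > 25/2.
Then |4/t − (4/5)| < 4|t − 5|/(25/2), which is < ε when |t − 5| < (25/8)ε.
Take δ = min(5/2, (25/8)ε). Then 0 < |t − 5| < δ gives both |t − 5| < 5/2 and |t − 5| < (25/8)ε, so |4/t − (4/5)| < ε.

δ = min(5/2, (25/8)ε)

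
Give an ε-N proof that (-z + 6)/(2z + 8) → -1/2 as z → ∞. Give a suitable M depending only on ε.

M = 5/ε

Let ε > 0. We seek M > 0 such that z > M implies |(-z + 6)/(2z + 8) + 1/2| < ε.
(-z + 6)/(2z + 8) + 1/2 = (2(-z + 6) − (-1)(2z + 8)) / (2(2z + 8)) = 20/(2(2z + 8)).
For z > 0 we have 2z + 8 > 2z, so |(-z + 6)/(2z + 8) + 1/2| = 20/(2(2z + 8)) < 20/(2·2z) = 5/z.
Thus |(-z + 6)/(2z + 8) + 1/2| < ε whenever z > 5/ε.
Take M = 5/ε. If z > M then |(-z + 6)/(2z + 8) + 1/2| < 5/z < ε.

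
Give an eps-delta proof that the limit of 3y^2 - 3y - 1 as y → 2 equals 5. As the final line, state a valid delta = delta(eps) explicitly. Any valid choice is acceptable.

Suppose eps > 0. We want delta > 0 such that 0 < |y − 2| < delta implies |(3y^2 - 3y - 1) − 5| < eps.
(3y^2 - 3y - 1) − 5 = 3y^2 - 3y - 6 = (y − 2)(3y + 3).
So |(3y^2 - 3y - 1) − 5| = |y − 2|·|3y + 3|.
Assume first that |y − 2| < 2, so |y| < 4. Then |3y + 3| ≤ 3·4 + 3 = 15.
Hence |(3y^2 - 3y - 1) − 5| ≤ 15|y − 2| < eps provided |y − 2| < eps/15.
Choosing delta = min(2, eps/15) ensures both conditions, hence |(3y^2 - 3y - 1) − 5| < eps.

delta = min(2, eps/15)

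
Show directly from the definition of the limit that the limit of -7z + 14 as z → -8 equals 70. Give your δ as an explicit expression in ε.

δ = ε/7

Fix ε > 0. We need δ > 0 so that 0 < |z + 8| < δ implies |(-7z + 14) − 70| < ε.
Since (-7z + 14) − 70 = -7(z + 8), we have |(-7z + 14) − 70| = 7|z + 8|.
Thus it suffices that |z + 8| < ε/7.
Take δ = ε/7. If 0 < |z + 8| < δ then |(-7z + 14) − 70| = 7|z + 8| < 7·(ε/7) = ε.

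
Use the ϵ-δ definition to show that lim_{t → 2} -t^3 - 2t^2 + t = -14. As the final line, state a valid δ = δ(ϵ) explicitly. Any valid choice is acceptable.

δ = min(1, ϵ/28)

Fix ϵ > 0. We want δ > 0 such that 0 < |t − 2| < δ implies |(-t^3 - 2t^2 + t) + 14| < ϵ.
(-t^3 - 2t^2 + t) + 14 = -t^3 - 2t^2 + t + 14 = (t − 2)(-t^2 - 4t - 7).
So |(-t^3 - 2t^2 + t) + 14| = |t − 2|·|-t^2 - 4t - 7|.
Require δ ≤ 1. Then |t − 2| < 1 gives |t| < 3, and by the triangle inequality |-t^2 - 4t - 7| ≤ 3^2 + 4·3 + 7 = 28.
Hence |(-t^3 - 2t^2 + t) + 14| ≤ 28|t − 2| < ϵ provided |t − 2| < ϵ/28.
Take δ = min(1, ϵ/28). Then 0 < |t − 2| < δ gives both |t − 2| < 1 and |t − 2| < ϵ/28, so |(-t^3 - 2t^2 + t) + 14| < ϵ.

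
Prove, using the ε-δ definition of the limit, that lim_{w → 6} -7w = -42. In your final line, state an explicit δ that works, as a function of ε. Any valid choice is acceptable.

δ = ε/7

Let ε > 0. We need δ > 0 so that 0 < |w − 6| < δ implies |(-7w) + 42| < ε.
|(-7w) + 42| = |-7w + 42| = 7|w − 6|.
So 7|w − 6| < ε exactly when |w − 6| < ε/7.
Take δ = ε/7. If 0 < |w − 6| < δ then |(-7w) + 42| = 7|w − 6| < 7·(ε/7) = ε.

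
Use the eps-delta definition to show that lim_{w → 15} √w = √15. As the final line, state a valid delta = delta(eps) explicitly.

delta = min(15, √15·eps)

Fix eps > 0. We want delta > 0 such that 0 < |w − 15| < delta implies |√w − √15| < eps.
Rationalise: √w − √15 = (w − 15)/(√w + √15), so |√w − √15| = |w − 15|/(√w + √15).
Restrict delta ≤ 15 so that |w − 15| < 15 forces w > 0, and then √w + √15 > √15.
Hence |√w − √15| < |w − 15|/√15, which is < eps once |w − 15| < √15·eps.
Take delta = min(15, √15·eps). If 0 < |w − 15| < delta then w > 0 and |√w − √15| < |w − 15|/√15 < eps.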